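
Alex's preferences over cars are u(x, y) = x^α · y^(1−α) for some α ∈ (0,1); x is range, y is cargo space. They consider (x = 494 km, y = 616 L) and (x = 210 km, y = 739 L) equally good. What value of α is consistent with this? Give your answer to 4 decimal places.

α ≈ 0.1755

Set the two utilities equal: 494^α·616^(1−α) = 210^α·739^(1−α).
Taking logs: α·ln 494 + (1−α)·ln 616 = α·ln 210 + (1−α)·ln 739, i.e. α·0.8554280 = (1−α)·0.1820510.
So α/(1−α) = (0.1820510)/(0.8554280) = 0.2128186, and α = 0.2128186/1.2128186 ≈ 0.1755.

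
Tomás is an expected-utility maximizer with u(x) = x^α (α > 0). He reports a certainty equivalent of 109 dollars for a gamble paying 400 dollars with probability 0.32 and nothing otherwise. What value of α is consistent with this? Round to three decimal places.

Since u(0) = 0, the lottery's EU is 0.32·400^α.
Indifference: 109^α = 0.32·400^α, so (109/400)^α = 0.32.
Take logs: α = ln 0.32 / ln(109/400) ≈ 0.87641.

α ≈ 0.876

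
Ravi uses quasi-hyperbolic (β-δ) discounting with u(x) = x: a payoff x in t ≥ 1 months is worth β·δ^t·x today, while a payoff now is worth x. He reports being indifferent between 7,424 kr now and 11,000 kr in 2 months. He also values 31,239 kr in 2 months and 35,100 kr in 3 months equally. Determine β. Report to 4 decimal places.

The second indifference involves only future payoffs, so β cancels: β·δ^2·31239 = β·δ^3·35100, giving δ = 31239/35100 = 0.89000.
Substituting δ into 7424 = β·δ^2·11000: β = 7424/(8713.100) ≈ 0.8521.

β ≈ 0.8521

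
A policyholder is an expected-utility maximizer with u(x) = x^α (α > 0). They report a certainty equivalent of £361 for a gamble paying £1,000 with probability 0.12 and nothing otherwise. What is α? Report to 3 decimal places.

The lottery's expected utility is 0.12·u(1000) + 0.88·u(0) = 0.12·1000^α (since u(0) = 0 for α > 0).
Equating: 361^α = 0.12·1000^α, i.e. 0.3610^α = 0.12.
Taking logs: α·ln(361/1000) = ln(0.12), so α = -2.120264 / -1.018877 ≈ 2.081.

α ≈ 2.081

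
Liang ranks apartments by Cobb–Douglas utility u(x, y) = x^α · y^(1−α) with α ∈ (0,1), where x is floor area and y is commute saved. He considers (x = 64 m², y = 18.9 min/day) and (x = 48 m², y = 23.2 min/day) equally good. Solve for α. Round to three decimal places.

α ≈ 0.416

The Cobb–Douglas utilities coincide, so 64^α·18.9^(1−α) = 48^α·23.2^(1−α).
(64/48)^α = (23.2/18.9)^(1−α); take logs: α·ln(64/48) = (1−α)·ln(23.2/18.9), i.e. α·0.287682 = (1−α)·0.204990.
With A = 0.287682 and B = 0.204990: α·A = (1−α)·B, so α = B/(A+B) = 0.204990/0.492672 ≈ 0.416.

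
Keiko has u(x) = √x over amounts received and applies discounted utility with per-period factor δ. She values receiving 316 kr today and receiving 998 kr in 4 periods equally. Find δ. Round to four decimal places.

The payoff in 4 periods is discounted by δ^4, so u(316) = δ^4·u(998) and δ^4 = u(316)/u(998).
With u(x) = √x: δ^4 = √316/√998 = √(316/998) = 0.56270.
So δ = 0.56270^(1/4) ≈ 0.8661.

δ ≈ 0.8661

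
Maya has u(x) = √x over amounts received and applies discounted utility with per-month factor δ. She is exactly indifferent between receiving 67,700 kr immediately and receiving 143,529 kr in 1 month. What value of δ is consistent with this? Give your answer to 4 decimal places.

δ ≈ 0.6868

Indifference means u(67700) = δ · u(143529), so δ = u(67700)/u(143529).
With u(x) = √x: δ = √67700/√143529 = √(67700/143529) = 0.68679.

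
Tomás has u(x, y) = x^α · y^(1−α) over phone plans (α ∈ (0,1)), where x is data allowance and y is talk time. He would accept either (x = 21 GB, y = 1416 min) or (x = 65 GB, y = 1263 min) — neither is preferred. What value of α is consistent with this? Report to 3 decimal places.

α ≈ 0.092

Indifference: 21^α · 1416^(1−α) = 65^α · 1263^(1−α).
(21/65)^α = (1263/1416)^(1−α); take logs: α·ln(21/65) = (1−α)·ln(1263/1416), i.e. α·-1.129865 = (1−α)·-0.114346.
So α/(1−α) = (-0.114346)/(-1.129865) = 0.101203, and α = 0.101203/1.101203 ≈ 0.092.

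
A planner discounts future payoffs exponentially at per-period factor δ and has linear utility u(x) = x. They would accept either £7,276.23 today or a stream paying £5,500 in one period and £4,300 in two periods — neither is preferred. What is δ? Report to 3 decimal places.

δ ≈ 0.810

The stream is worth 5500δ + 4300δ² today, so 5500δ + 4300δ² = 7276.23.
Rearranged: 4300δ² + 5500δ − 7276.23 = 0.
δ = (−5500 + √(5500² + 4·4300·7276.23)) / (2·4300) = (−5500 + √155401156.00) / 8600 ≈ 0.810.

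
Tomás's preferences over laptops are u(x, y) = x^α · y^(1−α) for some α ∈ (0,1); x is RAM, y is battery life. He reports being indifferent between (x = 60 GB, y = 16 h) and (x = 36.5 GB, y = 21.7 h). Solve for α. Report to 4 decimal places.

α ≈ 0.3801

The Cobb–Douglas utilities coincide, so 60^α·16^(1−α) = 36.5^α·21.7^(1−α).
Taking logs: α·ln 60 + (1−α)·ln 16 = α·ln 36.5 + (1−α)·ln 21.7, i.e. α·0.4970323 = (1−α)·0.3047235.
So α/(1−α) = (0.3047235)/(0.4970323) = 0.6130859, and α = 0.6130859/1.6130859 ≈ 0.3801.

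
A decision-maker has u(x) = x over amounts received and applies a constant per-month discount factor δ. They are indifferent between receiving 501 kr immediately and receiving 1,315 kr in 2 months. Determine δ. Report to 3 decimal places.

Indifference means u(501) = δ^2 · u(1315), so δ^2 = u(501)/u(1315).
With u(x) = x: δ^2 = 501/1315 = 0.38099.
So δ = 0.38099^(1/2) ≈ 0.617.

δ ≈ 0.617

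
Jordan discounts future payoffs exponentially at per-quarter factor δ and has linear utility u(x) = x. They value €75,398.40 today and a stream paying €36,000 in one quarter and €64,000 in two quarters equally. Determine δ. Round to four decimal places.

δ ≈ 0.8400

Equating present values: 75398.40 = 36000δ + 64000δ².
Rearranged: 64000δ² + 36000δ − 75398.40 = 0.
By the quadratic formula (taking the positive root), δ = (−36000 + √20597990400.00) / 128000 ≈ 0.8400.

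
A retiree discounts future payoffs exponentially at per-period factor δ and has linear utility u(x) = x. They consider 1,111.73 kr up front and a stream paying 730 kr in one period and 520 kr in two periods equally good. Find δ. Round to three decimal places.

The stream is worth 730δ + 520δ² today, so 730δ + 520δ² = 1111.73.
So 520δ² + 730δ − 1111.73 = 0.
The positive root is δ = [−730 + √(730² + 4·520·1111.73)] / (2·520) = (−730 + 1686.801)/1040 ≈ 0.920.

δ ≈ 0.920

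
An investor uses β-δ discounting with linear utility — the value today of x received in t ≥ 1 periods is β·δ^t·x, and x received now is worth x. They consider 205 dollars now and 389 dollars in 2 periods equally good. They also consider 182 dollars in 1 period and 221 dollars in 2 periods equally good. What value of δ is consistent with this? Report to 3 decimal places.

δ ≈ 0.824

The second indifference involves only future payoffs, so β cancels: β·δ^1·182 = β·δ^2·221, giving δ = 182/221 = 0.82353.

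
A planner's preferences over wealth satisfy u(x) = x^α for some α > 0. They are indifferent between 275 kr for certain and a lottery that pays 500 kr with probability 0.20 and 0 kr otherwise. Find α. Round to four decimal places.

α ≈ 2.6921

EU(lottery) = 0.20·500^α + 0.80·0 = 0.20·500^α.
Equating: 275^α = 0.20·500^α, i.e. 0.5500^α = 0.20.
α = ln(0.20) / ln(275/500) = -1.6094379/-0.5978370 ≈ 2.6921.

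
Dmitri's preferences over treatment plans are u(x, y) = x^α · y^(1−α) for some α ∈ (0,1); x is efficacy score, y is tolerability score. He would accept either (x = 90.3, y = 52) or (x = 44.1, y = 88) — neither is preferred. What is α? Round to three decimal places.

The Cobb–Douglas utilities coincide, so 90.3^α·52^(1−α) = 44.1^α·88^(1−α).
(90.3/44.1)^α = (88/52)^(1−α); take logs: α·ln(90.3/44.1) = (1−α)·ln(88/52), i.e. α·0.716678 = (1−α)·0.526093.
With A = 0.716678 and B = 0.526093: α·A = (1−α)·B, so α = B/(A+B) = 0.526093/1.242771 ≈ 0.423.

α ≈ 0.423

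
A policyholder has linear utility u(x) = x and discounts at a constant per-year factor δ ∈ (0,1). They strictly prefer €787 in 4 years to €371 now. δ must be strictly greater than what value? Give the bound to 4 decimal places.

δ > 0.8286

Comparing present values: 371 < δ^4·787.
So δ^4 > 371/787 = 0.47141; taking the 4th root of both positive sides preserves the inequality.
δ > 0.47141^(1/4) = 0.8286.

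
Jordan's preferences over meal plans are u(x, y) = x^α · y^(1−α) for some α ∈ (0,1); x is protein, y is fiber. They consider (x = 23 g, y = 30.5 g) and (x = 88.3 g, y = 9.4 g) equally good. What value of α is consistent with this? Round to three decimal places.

α ≈ 0.467

Set the two utilities equal: 23^α·30.5^(1−α) = 88.3^α·9.4^(1−α).
Taking logs: α·ln 23 + (1−α)·ln 30.5 = α·ln 88.3 + (1−α)·ln 9.4, i.e. α·-1.345246 = (1−α)·-1.177017.
So α/(1−α) = (-1.177017)/(-1.345246) = 0.874946, and α = 0.874946/1.874946 ≈ 0.467.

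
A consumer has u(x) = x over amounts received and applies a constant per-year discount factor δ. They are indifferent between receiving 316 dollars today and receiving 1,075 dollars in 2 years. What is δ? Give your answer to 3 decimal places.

Equating discounted utilities: u(316) = δ^2·u(1075) ⇒ δ^2 = u(316)/u(1075).
With u(x) = x: δ^2 = 316/1075 = 0.29395.
Hence δ = (0.29395)^(1/2) = 0.54217.

δ ≈ 0.542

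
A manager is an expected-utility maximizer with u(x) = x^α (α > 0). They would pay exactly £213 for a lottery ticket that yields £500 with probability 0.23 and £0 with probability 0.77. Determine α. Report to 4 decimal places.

Since u(0) = 0, the lottery's EU is 0.23·500^α.
Equating: 213^α = 0.23·500^α, i.e. 0.4260^α = 0.23.
α = ln(0.23) / ln(213/500) = -1.4696760/-0.8533159 ≈ 1.7223.

α ≈ 1.7223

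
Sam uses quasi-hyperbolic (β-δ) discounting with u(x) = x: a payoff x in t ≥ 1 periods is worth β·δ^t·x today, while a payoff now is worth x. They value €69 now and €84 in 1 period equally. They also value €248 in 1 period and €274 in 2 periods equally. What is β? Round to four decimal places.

Both payoffs in the second observation are in the future, so β drops out: δ^1·248 = δ^2·274 ⇒ δ = 248/274 = 0.90511.
Now use the now-vs-future pair: 69 = β·δ·84 gives β = 69/(0.90511·84) ≈ 0.9075.

β ≈ 0.9075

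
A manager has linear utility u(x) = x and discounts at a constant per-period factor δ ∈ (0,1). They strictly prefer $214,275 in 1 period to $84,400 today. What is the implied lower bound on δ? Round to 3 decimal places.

δ > 0.394

The preference means 84400 < δ·214275.
So δ > 84400/214275 = 0.39389.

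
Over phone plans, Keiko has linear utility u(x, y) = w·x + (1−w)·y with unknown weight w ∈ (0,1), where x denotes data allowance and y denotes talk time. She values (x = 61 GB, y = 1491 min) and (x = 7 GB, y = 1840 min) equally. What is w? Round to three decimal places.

w = 0.866

Indifference: w·61 + (1−w)·1491 = w·7 + (1−w)·1840.
w·(61−7) = (1−w)·(1840−1491), i.e. w·54 = (1−w)·349.
So w/(1−w) = 349/54 = 6.4630, giving w = 349/(54+349) = 0.866.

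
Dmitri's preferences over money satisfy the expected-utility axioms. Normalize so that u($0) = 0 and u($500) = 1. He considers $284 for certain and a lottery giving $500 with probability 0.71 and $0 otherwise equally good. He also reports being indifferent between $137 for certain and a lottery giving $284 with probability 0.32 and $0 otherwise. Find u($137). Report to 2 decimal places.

0.23

From the first indifference, u($284) = 0.71·u($500) + 0.29·u($0) = 0.71·1 + 0.29·0 = 0.71.
The second indifference gives u($137) = 0.32·u($284) + 0.68·u($0) = 0.32·0.71 + 0.68·0.00 = 0.2272.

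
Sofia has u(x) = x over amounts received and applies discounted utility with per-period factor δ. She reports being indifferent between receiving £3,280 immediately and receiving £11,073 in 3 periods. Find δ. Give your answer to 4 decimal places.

The payoff in 3 periods is discounted by δ^3, so u(3280) = δ^3·u(11073) and δ^3 = u(3280)/u(11073).
With u(x) = x: δ^3 = 3280/11073 = 0.29622.
Hence δ = (0.29622)^(1/3) = 0.666606.

δ ≈ 0.6666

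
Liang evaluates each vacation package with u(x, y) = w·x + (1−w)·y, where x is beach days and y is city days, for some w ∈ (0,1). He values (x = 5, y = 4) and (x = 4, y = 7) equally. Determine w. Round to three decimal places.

w = 0.750

Equating utilities: w·5 + (1−w)·4 = w·4 + (1−w)·7.
Collecting terms: w·1 = (1−w)·3.
The marginal rate of substitution is 3/1, so w = 3/(1+3) = 0.750.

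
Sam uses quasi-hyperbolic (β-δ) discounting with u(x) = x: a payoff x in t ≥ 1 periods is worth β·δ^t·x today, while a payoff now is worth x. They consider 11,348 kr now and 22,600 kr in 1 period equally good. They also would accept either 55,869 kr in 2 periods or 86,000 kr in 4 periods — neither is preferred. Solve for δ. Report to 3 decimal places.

Both payoffs in the second observation are in the future, so β drops out: δ^2·55869 = δ^4·86000 ⇒ δ^2 = 55869/86000 = 0.64964, so δ = 0.80600.

δ ≈ 0.806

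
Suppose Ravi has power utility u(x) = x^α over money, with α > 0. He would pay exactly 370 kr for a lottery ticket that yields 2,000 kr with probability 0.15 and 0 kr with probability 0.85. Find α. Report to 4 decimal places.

α ≈ 1.1243

EU(lottery) = 0.15·2000^α + 0.85·0 = 0.15·2000^α.
Indifference: 370^α = 0.15·2000^α, so (370/2000)^α = 0.15.
Taking logs: α·ln(370/2000) = ln(0.15), so α = -1.8971200 / -1.6873995 ≈ 1.1243.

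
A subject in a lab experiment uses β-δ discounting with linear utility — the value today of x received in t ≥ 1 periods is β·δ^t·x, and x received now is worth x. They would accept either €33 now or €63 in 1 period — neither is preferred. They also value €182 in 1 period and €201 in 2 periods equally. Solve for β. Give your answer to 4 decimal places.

β ≈ 0.5785

The second indifference involves only future payoffs, so β cancels: β·δ^1·182 = β·δ^2·201, giving δ = 182/201 = 0.90547.
Now use the now-vs-future pair: 33 = β·δ·63 gives β = 33/(0.90547·63) ≈ 0.5785.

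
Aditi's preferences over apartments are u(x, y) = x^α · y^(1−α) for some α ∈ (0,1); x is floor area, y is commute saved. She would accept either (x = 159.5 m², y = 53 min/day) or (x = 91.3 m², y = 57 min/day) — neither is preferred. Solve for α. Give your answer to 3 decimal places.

Set the two utilities equal: 159.5^α·53^(1−α) = 91.3^α·57^(1−α).
Rearrange to (159.5/91.3)^α = (57/53)^(1−α) and take logs: α·0.557893 = (1−α)·0.072759.
With A = 0.557893 and B = 0.072759: α·A = (1−α)·B, so α = B/(A+B) = 0.072759/0.630652 ≈ 0.115.

α ≈ 0.115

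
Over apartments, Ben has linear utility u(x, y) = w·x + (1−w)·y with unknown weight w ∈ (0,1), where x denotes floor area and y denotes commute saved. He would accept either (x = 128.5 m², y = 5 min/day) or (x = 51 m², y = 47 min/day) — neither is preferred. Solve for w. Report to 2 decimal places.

u(128.5,5) = u(51,47) means w·128.5 + (1−w)·5 = w·51 + (1−w)·47.
Collecting terms: w·77.5 = (1−w)·42.
So w/(1−w) = 42/77.5 = 0.5419, giving w = 42/(77.5+42) = 0.35.

w = 0.35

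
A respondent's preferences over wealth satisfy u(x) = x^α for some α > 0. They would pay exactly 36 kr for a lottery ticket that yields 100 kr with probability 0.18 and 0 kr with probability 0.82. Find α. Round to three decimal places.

α ≈ 1.678

EU(lottery) = 0.18·100^α + 0.82·0 = 0.18·100^α.
Equating: 36^α = 0.18·100^α, i.e. 0.3600^α = 0.18.
Taking logs: α·ln(36/100) = ln(0.18), so α = -1.714798 / -1.021651 ≈ 1.678.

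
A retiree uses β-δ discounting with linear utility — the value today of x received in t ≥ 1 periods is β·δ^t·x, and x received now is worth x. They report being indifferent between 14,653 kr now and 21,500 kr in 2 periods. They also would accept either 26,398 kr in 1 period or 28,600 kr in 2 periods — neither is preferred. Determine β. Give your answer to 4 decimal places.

β ≈ 0.8000

From the later pair, β·δ^1·26398 = β·δ^2·28600; dividing through, δ = 26398/28600 = 0.92301.
The first indifference: 14653 = β·δ^2·21500, so β = 14653/(δ^2·21500) = 14653/(0.85194·21500) ≈ 0.8000.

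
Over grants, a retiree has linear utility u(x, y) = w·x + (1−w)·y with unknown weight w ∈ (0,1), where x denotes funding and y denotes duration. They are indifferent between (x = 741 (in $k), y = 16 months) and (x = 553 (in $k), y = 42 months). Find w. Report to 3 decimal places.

Indifference: w·741 + (1−w)·16 = w·553 + (1−w)·42.
Collecting terms: w·188 = (1−w)·26.
The marginal rate of substitution is 26/188, so w = 26/(188+26) = 0.121.

w = 0.121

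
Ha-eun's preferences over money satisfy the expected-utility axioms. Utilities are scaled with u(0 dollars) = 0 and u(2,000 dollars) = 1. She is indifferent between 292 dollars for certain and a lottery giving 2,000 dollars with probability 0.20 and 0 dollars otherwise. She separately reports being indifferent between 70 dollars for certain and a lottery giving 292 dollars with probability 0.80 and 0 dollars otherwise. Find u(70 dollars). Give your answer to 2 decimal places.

0.16

From the first indifference, u(292 dollars) = 0.20·u(2,000 dollars) + 0.80·u(0 dollars) = 0.20·1 + 0.80·0 = 0.20.
Then u(70 dollars) = 0.80·u(292 dollars) + 0.20·u(0 dollars) = 0.80·0.20 + 0.20·0.00 = 0.1600.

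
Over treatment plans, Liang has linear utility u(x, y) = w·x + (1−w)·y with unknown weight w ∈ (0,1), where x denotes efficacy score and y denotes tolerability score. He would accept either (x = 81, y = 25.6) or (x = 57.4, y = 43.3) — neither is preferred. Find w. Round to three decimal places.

w = 0.429

u(81,25.6) = u(57.4,43.3) means w·81 + (1−w)·25.6 = w·57.4 + (1−w)·43.3.
Rearranging, 23.6·w − 17.7·(1−w) = 0.
Hence w = 17.7/(23.6+17.7) = 17.7/41.3 = 0.429.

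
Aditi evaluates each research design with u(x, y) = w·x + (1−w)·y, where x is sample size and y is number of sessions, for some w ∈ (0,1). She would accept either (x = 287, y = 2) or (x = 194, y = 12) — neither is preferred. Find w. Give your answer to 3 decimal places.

Indifference: w·287 + (1−w)·2 = w·194 + (1−w)·12.
Collecting terms: w·93 = (1−w)·10.
So w/(1−w) = 10/93 = 0.1075, giving w = 10/(93+10) = 0.097.

w = 0.097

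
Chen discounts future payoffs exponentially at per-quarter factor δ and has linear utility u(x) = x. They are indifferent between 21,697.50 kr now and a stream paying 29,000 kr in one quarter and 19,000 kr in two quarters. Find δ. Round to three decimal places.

Equating present values: 21697.50 = 29000δ + 19000δ².
That is, 19000δ² + 29000δ − 21697.50 = 0, a quadratic in δ.
By the quadratic formula (taking the positive root), δ = (−29000 + √2490010000.00) / 38000 ≈ 0.550.

δ ≈ 0.550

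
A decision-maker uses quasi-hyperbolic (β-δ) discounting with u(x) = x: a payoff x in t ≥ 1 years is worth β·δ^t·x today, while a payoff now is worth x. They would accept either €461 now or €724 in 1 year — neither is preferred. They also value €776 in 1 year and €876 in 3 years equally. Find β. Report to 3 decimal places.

From the later pair, β·δ^1·776 = β·δ^3·876; dividing through, δ^2 = 776/876 = 0.88584, so δ = 0.94119.
The first indifference: 461 = β·δ·724, so β = 461/(δ·724) = 461/(0.94119·724) ≈ 0.677.

β ≈ 0.677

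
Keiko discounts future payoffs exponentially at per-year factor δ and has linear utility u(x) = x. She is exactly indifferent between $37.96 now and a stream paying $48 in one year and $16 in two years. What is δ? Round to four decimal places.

δ ≈ 0.6500

Equating present values: 37.96 = 48δ + 16δ².
Rearranged: 16δ² + 48δ − 37.96 = 0.
By the quadratic formula (taking the positive root), δ = (−48 + √4733.44) / 32 ≈ 0.6500.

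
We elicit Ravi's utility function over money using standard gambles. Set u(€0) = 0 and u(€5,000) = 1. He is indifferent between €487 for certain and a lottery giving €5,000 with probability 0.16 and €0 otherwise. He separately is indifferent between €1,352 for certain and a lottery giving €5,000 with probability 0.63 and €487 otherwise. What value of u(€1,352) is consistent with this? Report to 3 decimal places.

0.689

First, u(€487) = 0.16·u(€5,000) + 0.84·u(€0) = 0.16.
Then u(€1,352) = 0.63·u(€5,000) + 0.37·u(€487) = 0.63·1.00 + 0.37·0.16 = 0.6892.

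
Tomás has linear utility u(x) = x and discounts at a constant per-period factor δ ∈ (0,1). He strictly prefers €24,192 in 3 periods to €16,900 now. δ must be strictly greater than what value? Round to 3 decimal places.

δ > 0.887

Comparing present values: 16900 < δ^3·24192.
Hence δ^3 > 16900/24192 = 0.69858, and x ↦ x^(1/3) is increasing on (0,∞).
δ > 0.69858^(1/3) = 0.887.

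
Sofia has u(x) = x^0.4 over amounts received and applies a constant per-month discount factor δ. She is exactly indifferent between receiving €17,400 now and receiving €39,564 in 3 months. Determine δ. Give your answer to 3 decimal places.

Equating discounted utilities: u(17400) = δ^3·u(39564) ⇒ δ^3 = u(17400)/u(39564).
Since u(x) = x^0.4, δ^3 = (17400/39564)^0.4 = 0.43979^0.4 = 0.71995.
Hence δ = (0.71995)^(1/3) = 0.89626.

δ ≈ 0.896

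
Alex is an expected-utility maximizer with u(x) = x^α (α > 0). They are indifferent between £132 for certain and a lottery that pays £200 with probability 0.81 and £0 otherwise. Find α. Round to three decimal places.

Since u(0) = 0, the lottery's EU is 0.81·200^α.
Indifference: 132^α = 0.81·200^α, so (132/200)^α = 0.81.
Take logs: α = ln 0.81 / ln(132/200) ≈ 0.50713.

α ≈ 0.507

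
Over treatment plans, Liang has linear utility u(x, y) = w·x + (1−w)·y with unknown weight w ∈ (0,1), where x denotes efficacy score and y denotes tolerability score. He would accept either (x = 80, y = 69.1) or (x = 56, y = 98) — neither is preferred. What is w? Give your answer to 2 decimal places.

u(80,69.1) = u(56,98) means w·80 + (1−w)·69.1 = w·56 + (1−w)·98.
w·(80−56) = (1−w)·(98−69.1), i.e. w·24 = (1−w)·28.9.
The marginal rate of substitution is 28.9/24, so w = 28.9/(24+28.9) = 0.55.

w = 0.55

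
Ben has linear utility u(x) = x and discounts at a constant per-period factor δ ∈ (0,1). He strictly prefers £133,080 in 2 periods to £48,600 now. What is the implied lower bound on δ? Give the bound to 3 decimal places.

Comparing present values: 48600 < δ^2·133080.
So δ^2 > 48600/133080 = 0.36519; taking the square root of both positive sides preserves the inequality.
δ > (48600/133080)^(1/2) ≈ 0.604.

δ > 0.604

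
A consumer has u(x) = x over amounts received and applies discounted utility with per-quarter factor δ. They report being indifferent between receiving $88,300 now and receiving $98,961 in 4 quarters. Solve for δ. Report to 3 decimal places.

The payoff in 4 quarters is discounted by δ^4, so u(88300) = δ^4·u(98961) and δ^4 = u(88300)/u(98961).
With u(x) = x: δ^4 = 88300/98961 = 0.89227.
Hence δ = (0.89227)^(1/4) = 0.97191.

δ ≈ 0.972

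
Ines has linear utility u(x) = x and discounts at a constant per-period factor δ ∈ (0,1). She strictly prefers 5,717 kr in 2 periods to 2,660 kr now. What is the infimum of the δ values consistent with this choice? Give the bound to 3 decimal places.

The preference means 2660 < δ^2·5717.
Dividing by 5717: δ^2 > 0.46528. Both sides are positive, so the square root keeps the direction.
δ > 0.46528^(1/2) = 0.682.

δ > 0.682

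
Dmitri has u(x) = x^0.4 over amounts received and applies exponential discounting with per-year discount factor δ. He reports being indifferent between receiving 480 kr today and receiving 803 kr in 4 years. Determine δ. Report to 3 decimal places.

δ ≈ 0.950

Indifference means u(480) = δ^4 · u(803), so δ^4 = u(480)/u(803).
With u(x) = x^0.4: δ^4 = 480^0.4/803^0.4 = (480/803)^0.4 = 0.81397.
Hence δ = (0.81397)^(1/4) = 0.94984.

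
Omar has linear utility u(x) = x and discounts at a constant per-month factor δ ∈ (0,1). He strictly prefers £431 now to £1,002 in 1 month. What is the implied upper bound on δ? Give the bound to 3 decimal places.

Comparing present values: 431 > δ·1002.
Dividing through by 1002 gives δ < 0.43014.

δ < 0.430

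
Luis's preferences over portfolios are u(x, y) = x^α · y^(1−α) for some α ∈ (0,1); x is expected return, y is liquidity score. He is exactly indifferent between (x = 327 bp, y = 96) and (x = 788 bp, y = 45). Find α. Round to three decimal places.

α ≈ 0.463

Indifference: 327^α · 96^(1−α) = 788^α · 45^(1−α).
Rearrange to (327/788)^α = (45/96)^(1−α) and take logs: α·-0.879538 = (1−α)·-0.757686.
So α/(1−α) = (-0.757686)/(-0.879538) = 0.861459, and α = 0.861459/1.861459 ≈ 0.463.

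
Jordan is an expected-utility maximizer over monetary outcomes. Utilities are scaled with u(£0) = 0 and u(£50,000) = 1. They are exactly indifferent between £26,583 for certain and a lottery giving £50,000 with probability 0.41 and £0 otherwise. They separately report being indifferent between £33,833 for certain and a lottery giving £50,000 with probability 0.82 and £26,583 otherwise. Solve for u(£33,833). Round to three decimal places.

0.894

First, u(£26,583) = 0.41·u(£50,000) + 0.59·u(£0) = 0.41.
Chaining: u(£33,833) = 0.82·1.00 + 0.18·0.41 = 0.8938.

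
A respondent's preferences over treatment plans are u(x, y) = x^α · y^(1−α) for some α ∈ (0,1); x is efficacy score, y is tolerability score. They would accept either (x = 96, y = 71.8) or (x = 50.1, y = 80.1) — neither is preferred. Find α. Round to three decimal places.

The Cobb–Douglas utilities coincide, so 96^α·71.8^(1−α) = 50.1^α·80.1^(1−α).
(96/50.1)^α = (80.1/71.8)^(1−α); take logs: α·ln(96/50.1) = (1−α)·ln(80.1/71.8), i.e. α·0.650327 = (1−α)·0.109391.
So α/(1−α) = (0.109391)/(0.650327) = 0.168209, and α = 0.168209/1.168209 ≈ 0.144.

α ≈ 0.144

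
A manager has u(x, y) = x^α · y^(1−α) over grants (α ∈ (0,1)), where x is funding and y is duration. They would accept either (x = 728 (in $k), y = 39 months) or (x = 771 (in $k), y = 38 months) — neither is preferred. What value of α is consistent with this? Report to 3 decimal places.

α ≈ 0.312

Indifference: 728^α · 39^(1−α) = 771^α · 38^(1−α).
Taking logs: α·ln 728 + (1−α)·ln 39 = α·ln 771 + (1−α)·ln 38, i.e. α·-0.057387 = (1−α)·-0.025975.
So α/(1−α) = (-0.025975)/(-0.057387) = 0.452629, and α = 0.452629/1.452629 ≈ 0.312.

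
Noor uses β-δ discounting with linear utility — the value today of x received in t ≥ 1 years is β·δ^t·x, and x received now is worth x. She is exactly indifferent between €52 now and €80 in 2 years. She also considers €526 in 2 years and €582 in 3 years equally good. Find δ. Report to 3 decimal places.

δ ≈ 0.904

Both payoffs in the second observation are in the future, so β drops out: δ^2·526 = δ^3·582 ⇒ δ = 526/582 = 0.90378.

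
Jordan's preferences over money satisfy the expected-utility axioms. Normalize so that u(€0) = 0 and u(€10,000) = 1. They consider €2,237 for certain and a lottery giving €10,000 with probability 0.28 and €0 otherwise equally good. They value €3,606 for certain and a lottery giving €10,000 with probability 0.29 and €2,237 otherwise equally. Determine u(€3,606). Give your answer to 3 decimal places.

First, u(€2,237) = 0.28·u(€10,000) + 0.72·u(€0) = 0.28.
Chaining: u(€3,606) = 0.29·1.00 + 0.71·0.28 = 0.4888.

0.489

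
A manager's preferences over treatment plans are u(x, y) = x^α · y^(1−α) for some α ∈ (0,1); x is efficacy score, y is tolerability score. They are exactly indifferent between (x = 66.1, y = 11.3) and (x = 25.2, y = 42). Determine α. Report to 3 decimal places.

The Cobb–Douglas utilities coincide, so 66.1^α·11.3^(1−α) = 25.2^α·42^(1−α).
Rearrange to (66.1/25.2)^α = (42/11.3)^(1−α) and take logs: α·0.964325 = (1−α)·1.312867.
With A = 0.964325 and B = 1.312867: α·A = (1−α)·B, so α = B/(A+B) = 1.312867/2.277192 ≈ 0.577.

α ≈ 0.577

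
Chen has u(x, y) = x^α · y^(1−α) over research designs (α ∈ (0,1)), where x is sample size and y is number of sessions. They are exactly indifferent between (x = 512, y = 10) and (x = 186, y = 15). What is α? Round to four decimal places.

Set the two utilities equal: 512^α·10^(1−α) = 186^α·15^(1−α).
(512/186)^α = (15/10)^(1−α); take logs: α·ln(512/186) = (1−α)·ln(15/10), i.e. α·1.0125780 = (1−α)·0.4054651.
Thus α·(1.4180431) = 0.4054651, so α = 0.4054651/1.4180431 ≈ 0.2859.

α ≈ 0.2859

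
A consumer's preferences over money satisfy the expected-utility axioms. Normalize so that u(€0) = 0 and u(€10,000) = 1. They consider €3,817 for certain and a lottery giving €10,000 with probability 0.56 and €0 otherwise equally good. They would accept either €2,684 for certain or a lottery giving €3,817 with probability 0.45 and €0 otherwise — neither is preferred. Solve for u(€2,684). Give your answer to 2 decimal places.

From the first indifference, u(€3,817) = 0.56·u(€10,000) + 0.44·u(€0) = 0.56·1 + 0.44·0 = 0.56.
Then u(€2,684) = 0.45·u(€3,817) + 0.55·u(€0) = 0.45·0.56 + 0.55·0.00 = 0.2520.

0.25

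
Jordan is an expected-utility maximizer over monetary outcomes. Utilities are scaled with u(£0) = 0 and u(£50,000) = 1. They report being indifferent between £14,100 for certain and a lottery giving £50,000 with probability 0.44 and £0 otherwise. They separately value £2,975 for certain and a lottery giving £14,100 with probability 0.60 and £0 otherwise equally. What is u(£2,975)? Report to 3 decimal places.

0.264

First, u(£14,100) = 0.44·u(£50,000) + 0.56·u(£0) = 0.44.
Chaining: u(£2,975) = 0.60·0.44 + 0.40·0.00 = 0.2640.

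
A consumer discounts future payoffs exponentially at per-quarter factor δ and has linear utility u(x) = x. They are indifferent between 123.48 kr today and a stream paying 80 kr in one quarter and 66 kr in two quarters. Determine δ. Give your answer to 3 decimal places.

δ ≈ 0.890

Equating present values: 123.48 = 80δ + 66δ².
Rearranged: 66δ² + 80δ − 123.48 = 0.
The positive root is δ = [−80 + √(80² + 4·66·123.48)] / (2·66) = (−80 + 197.481)/132 ≈ 0.890.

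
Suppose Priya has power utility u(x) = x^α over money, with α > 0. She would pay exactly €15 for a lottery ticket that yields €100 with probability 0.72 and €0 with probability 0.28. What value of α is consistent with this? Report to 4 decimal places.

Since u(0) = 0, the lottery's EU is 0.72·100^α.
Equating: 15^α = 0.72·100^α, i.e. 0.1500^α = 0.72.
α = ln(0.72) / ln(15/100) = -0.3285041/-1.8971200 ≈ 0.1732.

α ≈ 0.1732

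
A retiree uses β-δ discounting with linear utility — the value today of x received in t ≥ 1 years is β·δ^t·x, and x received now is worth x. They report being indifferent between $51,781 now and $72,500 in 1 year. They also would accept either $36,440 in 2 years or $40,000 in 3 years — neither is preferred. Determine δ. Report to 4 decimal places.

The second indifference involves only future payoffs, so β cancels: β·δ^2·36440 = β·δ^3·40000, giving δ = 36440/40000 = 0.91100.

δ ≈ 0.9110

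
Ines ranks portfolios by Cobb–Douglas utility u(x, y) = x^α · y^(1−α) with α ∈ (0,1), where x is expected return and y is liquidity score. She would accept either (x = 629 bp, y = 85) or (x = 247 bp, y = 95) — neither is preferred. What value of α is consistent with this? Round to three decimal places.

Set the two utilities equal: 629^α·85^(1−α) = 247^α·95^(1−α).
Rearrange to (629/247)^α = (95/85)^(1−α) and take logs: α·0.934743 = (1−α)·0.111226.
Thus α·(1.045969) = 0.111226, so α = 0.111226/1.045969 ≈ 0.106.

α ≈ 0.106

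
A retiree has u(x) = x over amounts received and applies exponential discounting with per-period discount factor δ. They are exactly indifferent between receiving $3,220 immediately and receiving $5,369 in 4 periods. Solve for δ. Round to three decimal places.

δ ≈ 0.880

Equating discounted utilities: u(3220) = δ^4·u(5369) ⇒ δ^4 = u(3220)/u(5369).
With u(x) = x: δ^4 = 3220/5369 = 0.59974.
Hence δ = (0.59974)^(1/4) = 0.88002.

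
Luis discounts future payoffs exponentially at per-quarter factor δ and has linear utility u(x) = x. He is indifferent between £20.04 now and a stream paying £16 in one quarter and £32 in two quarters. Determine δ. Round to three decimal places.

The stream is worth 16δ + 32δ² today, so 16δ + 32δ² = 20.04.
That is, 32δ² + 16δ − 20.04 = 0, a quadratic in δ.
By the quadratic formula (taking the positive root), δ = (−16 + √2821.12) / 64 ≈ 0.580.

δ ≈ 0.580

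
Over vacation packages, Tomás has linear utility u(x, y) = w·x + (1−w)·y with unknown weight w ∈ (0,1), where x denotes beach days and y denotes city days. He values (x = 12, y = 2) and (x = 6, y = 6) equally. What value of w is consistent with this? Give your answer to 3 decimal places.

w = 0.400

Equating utilities: w·12 + (1−w)·2 = w·6 + (1−w)·6.
Rearranging, 6·w − 4·(1−w) = 0.
The marginal rate of substitution is 4/6, so w = 4/(6+4) = 0.400.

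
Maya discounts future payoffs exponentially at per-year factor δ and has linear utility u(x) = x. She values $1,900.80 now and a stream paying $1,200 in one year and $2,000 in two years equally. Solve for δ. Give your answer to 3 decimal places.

δ ≈ 0.720

Equating present values: 1900.80 = 1200δ + 2000δ².
So 2000δ² + 1200δ − 1900.80 = 0.
δ = (−1200 + √(1200² + 4·2000·1900.80)) / (2·2000) = (−1200 + √16646400.00) / 4000 ≈ 0.720.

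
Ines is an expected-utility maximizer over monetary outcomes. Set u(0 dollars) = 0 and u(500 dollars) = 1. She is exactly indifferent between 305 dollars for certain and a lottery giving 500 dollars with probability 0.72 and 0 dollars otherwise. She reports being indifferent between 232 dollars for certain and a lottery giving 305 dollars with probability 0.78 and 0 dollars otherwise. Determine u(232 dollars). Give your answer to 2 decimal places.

0.56

First, u(305 dollars) = 0.72·u(500 dollars) + 0.28·u(0 dollars) = 0.72.
The second indifference gives u(232 dollars) = 0.78·u(305 dollars) + 0.22·u(0 dollars) = 0.78·0.72 + 0.22·0.00 = 0.5616.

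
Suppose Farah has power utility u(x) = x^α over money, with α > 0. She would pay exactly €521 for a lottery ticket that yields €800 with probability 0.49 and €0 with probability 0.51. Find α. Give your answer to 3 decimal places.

EU(lottery) = 0.49·800^α + 0.51·0 = 0.49·800^α.
Indifference: 521^α = 0.49·800^α, so (521/800)^α = 0.49.
Taking logs: α·ln(521/800) = ln(0.49), so α = -0.713350 / -0.428862 ≈ 1.663.

α ≈ 1.663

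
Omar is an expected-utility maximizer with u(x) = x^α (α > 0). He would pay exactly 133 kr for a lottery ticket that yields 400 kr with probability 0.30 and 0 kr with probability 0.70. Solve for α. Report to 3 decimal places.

Since u(0) = 0, the lottery's EU is 0.30·400^α.
Indifference: 133^α = 0.30·400^α, so (133/400)^α = 0.30.
α = ln(0.30) / ln(133/400) = -1.203973/-1.101115 ≈ 1.093.

α ≈ 1.093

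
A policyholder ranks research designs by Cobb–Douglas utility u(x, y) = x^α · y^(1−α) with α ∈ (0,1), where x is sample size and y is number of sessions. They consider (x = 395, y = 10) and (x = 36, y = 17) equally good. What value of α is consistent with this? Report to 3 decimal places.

Indifference: 395^α · 10^(1−α) = 36^α · 17^(1−α).
Taking logs: α·ln 395 + (1−α)·ln 10 = α·ln 36 + (1−α)·ln 17, i.e. α·2.395367 = (1−α)·0.530628.
So α/(1−α) = (0.530628)/(2.395367) = 0.221523, and α = 0.221523/1.221523 ≈ 0.181.

α ≈ 0.181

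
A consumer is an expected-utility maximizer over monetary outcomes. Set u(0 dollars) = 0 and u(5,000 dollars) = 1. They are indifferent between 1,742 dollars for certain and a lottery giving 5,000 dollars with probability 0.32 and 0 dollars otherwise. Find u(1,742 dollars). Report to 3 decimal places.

u(1,742 dollars) equals the lottery's expected utility: 0.32·1 + 0.68·0 = 0.32.

0.320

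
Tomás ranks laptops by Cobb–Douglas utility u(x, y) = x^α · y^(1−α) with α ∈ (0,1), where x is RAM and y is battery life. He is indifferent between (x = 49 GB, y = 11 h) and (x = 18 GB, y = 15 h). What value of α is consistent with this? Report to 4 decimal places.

α ≈ 0.2365

Indifference: 49^α · 11^(1−α) = 18^α · 15^(1−α).
(49/18)^α = (15/11)^(1−α); take logs: α·ln(49/18) = (1−α)·ln(15/11), i.e. α·1.0014485 = (1−α)·0.3101549.
With A = 1.0014485 and B = 0.3101549: α·A = (1−α)·B, so α = B/(A+B) = 0.3101549/1.3116034 ≈ 0.2365.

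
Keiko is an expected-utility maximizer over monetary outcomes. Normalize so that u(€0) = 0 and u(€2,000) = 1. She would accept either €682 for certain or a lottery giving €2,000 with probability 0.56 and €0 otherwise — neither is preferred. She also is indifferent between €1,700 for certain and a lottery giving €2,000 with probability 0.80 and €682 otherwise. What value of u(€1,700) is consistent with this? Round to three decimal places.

First, u(€682) = 0.56·u(€2,000) + 0.44·u(€0) = 0.56.
Then u(€1,700) = 0.80·u(€2,000) + 0.20·u(€682) = 0.80·1.00 + 0.20·0.56 = 0.9120.

0.912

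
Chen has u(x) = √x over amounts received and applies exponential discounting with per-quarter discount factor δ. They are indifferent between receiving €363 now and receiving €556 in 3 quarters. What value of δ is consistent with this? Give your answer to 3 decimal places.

Indifference means u(363) = δ^3 · u(556), so δ^3 = u(363)/u(556).
Since u(x) = √x, δ^3 = √(363/556) = 0.80801.
So δ = 0.80801^(1/3) ≈ 0.931.

δ ≈ 0.931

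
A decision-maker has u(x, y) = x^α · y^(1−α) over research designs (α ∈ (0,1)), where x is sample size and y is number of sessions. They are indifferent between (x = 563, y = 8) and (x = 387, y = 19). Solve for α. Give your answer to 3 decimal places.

Indifference: 563^α · 8^(1−α) = 387^α · 19^(1−α).
Taking logs: α·ln 563 + (1−α)·ln 8 = α·ln 387 + (1−α)·ln 19, i.e. α·0.374855 = (1−α)·0.864997.
With A = 0.374855 and B = 0.864997: α·A = (1−α)·B, so α = B/(A+B) = 0.864997/1.239852 ≈ 0.698.

α ≈ 0.698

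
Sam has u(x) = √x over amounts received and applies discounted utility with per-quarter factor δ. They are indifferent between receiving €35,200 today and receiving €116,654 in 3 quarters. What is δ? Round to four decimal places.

δ ≈ 0.8190

Indifference means u(35200) = δ^3 · u(116654), so δ^3 = u(35200)/u(116654).
With u(x) = √x: δ^3 = √35200/√116654 = √(35200/116654) = 0.54932.
So δ = 0.54932^(1/3) ≈ 0.8190.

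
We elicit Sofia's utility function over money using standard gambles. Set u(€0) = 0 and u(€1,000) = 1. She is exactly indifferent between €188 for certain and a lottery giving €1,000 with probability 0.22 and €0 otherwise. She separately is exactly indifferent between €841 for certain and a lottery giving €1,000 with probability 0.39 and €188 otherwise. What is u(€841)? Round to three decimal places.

First, u(€188) = 0.22·u(€1,000) + 0.78·u(€0) = 0.22.
Then u(€841) = 0.39·u(€1,000) + 0.61·u(€188) = 0.39·1.00 + 0.61·0.22 = 0.5242.

0.524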